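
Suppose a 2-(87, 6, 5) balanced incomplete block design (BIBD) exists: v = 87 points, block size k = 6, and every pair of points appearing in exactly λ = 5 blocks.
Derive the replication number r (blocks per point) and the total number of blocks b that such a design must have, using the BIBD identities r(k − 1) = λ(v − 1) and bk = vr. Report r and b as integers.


Any 2-(v, k, λ) BIBD satisfies two necessary conditions:
  (i)  Each point sits in r blocks, and counting incidences through any fixed point gives r(k − 1) = λ(v − 1), so r = λ(v − 1)/(k − 1).
  (ii) Total incidences bk = vr, so b = vr/k.
Step 1: r = λ(v − 1)/(k − 1) = 5·(87 − 1)/(6 − 1) = 5·86/5 = 430/5 = 86.
Step 2: b = vr/k = 87·86/6 = 7482/6 = 1247.
Check integrality: r = 86 ∈ Z ✓, b = 1247 ∈ Z ✓.
(These identities are necessary conditions: they determine r and b for any design with these parameters, but do not by themselves prove that one exists.)

r = 86, b = 1247.


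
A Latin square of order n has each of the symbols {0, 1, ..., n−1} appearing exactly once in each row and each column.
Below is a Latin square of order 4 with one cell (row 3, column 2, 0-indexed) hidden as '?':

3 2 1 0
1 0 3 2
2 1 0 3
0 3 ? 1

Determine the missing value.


Row 3 contains symbols [0, 1, 3] — missing [2].
Column 2 contains symbols [0, 1, 3] — missing [2].
The missing symbol must appear in both missing sets; intersection = [2].
Therefore the hidden value is 2.

Missing value = 2.


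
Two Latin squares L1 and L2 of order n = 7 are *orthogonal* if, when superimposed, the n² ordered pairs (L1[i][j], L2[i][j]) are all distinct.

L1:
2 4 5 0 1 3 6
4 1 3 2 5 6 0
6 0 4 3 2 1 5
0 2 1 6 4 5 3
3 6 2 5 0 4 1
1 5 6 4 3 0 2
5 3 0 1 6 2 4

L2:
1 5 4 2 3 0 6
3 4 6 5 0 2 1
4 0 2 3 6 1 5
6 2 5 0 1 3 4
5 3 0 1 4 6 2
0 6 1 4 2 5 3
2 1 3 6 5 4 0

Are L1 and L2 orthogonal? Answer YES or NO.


Form the n² = 49 superimposed pairs (L1[i][j], L2[i][j]), row by row (rows and columns indexed from 0):
row 0: (2,1) (4,5) (5,4) (0,2) (1,3) (3,0) (6,6)
row 1: (4,3) (1,4) (3,6) (2,5) (5,0) (6,2) (0,1)
row 2: (6,4) (0,0) (4,2) (3,3) (2,6) (1,1) (5,5)
row 3: (0,6) (2,2) (1,5) (6,0) (4,1) (5,3) (3,4)
row 4: (3,5) (6,3) (2,0) (5,1) (0,4) (4,6) (1,2)
row 5: (1,0) (5,6) (6,1) (4,4) (3,2) (0,5) (2,3)
row 6: (5,2) (3,1) (0,3) (1,6) (6,5) (2,4) (4,0)
Orthogonality requires all 49 pairs distinct.
Check by first coordinate: for each symbol s of L1, list the L2 entries in the n cells where L1 = s; they must all differ.
  L1 = 0: L2 entries (in reading order) 2, 1, 0, 6, 4, 5, 3 — all 7 distinct ✓
  L1 = 1: L2 entries (in reading order) 3, 4, 1, 5, 2, 0, 6 — all 7 distinct ✓
  L1 = 2: L2 entries (in reading order) 1, 5, 6, 2, 0, 3, 4 — all 7 distinct ✓
  L1 = 3: L2 entries (in reading order) 0, 6, 3, 4, 5, 2, 1 — all 7 distinct ✓
  L1 = 4: L2 entries (in reading order) 5, 3, 2, 1, 6, 4, 0 — all 7 distinct ✓
  L1 = 5: L2 entries (in reading order) 4, 0, 5, 3, 1, 6, 2 — all 7 distinct ✓
  L1 = 6: L2 entries (in reading order) 6, 2, 4, 0, 3, 1, 5 — all 7 distinct ✓
Every symbol of L1 meets every symbol of L2 exactly once, so all 49 pairs are distinct (49 of 49).
Conclusion: YES.

YES


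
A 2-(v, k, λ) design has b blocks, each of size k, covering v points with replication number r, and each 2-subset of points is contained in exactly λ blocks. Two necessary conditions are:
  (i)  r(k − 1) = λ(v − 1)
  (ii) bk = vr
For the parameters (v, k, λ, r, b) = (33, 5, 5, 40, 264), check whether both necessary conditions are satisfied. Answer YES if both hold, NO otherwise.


Condition (i): r(k − 1) = 40·4 = 160; λ(v − 1) = 5·32 = 160. Match? YES.
Condition (ii): bk = 264·5 = 1320; vr = 33·40 = 1320. Match? YES.
Both conditions hold? YES.

YES


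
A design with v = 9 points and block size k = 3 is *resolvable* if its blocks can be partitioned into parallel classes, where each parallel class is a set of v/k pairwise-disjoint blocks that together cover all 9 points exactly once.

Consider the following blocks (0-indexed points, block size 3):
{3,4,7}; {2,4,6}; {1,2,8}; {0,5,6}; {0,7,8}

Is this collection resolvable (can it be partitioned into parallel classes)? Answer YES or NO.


v = 9, block size k = 3, number of blocks = 5.
For resolvability, blocks must partition into parallel classes of size v/k = 3.
Total blocks must therefore be a multiple of 3: 5 = 3·1 + 2 ⇒ not divisible ✗.
Resolvable? NO.

NO


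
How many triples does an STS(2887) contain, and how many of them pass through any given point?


An STS(v) is a 2-(v, 3, 1) BIBD: block size k = 3, λ = 1.
Replication: r(k − 1) = λ(v − 1) ⇒ r·2 = 2887 − 1 = 2886 ⇒ r = 1443.
Block count: b = v(v − 1)/6 = 2887·2886/6 = 8331882/6 = 1388647.
(Check via bk = vr: 1388647·3 = 4165941 = 2887·1443 = 4165941 ✓.)

r = 1443, b = 1388647.


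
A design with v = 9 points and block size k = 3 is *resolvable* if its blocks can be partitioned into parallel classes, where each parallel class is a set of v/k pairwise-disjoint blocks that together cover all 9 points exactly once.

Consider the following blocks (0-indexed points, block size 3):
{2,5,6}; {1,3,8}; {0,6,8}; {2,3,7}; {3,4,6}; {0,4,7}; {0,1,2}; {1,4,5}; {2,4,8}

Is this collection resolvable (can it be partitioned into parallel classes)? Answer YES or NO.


v = 9, block size k = 3, number of blocks = 9.
For resolvability, blocks must partition into parallel classes of size v/k = 3.
Total blocks must therefore be a multiple of 3: 9 = 3·3 + 0 ⇒ divisible ✓.
Consider block {3,4,6}. The only other block(s) in the collection disjoint from it are {0,1,2} — just 1 block(s). Any parallel class containing {3,4,6} would need 2 other blocks each disjoint from it, so no parallel class of size 3 can contain {3,4,6}.
Since every block must belong to some parallel class in a resolution, the collection cannot be partitioned into parallel classes.
Resolvable? NO.

NO


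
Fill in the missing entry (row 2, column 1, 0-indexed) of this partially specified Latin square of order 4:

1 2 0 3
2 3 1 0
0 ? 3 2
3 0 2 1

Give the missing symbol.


Row 2 contains symbols [0, 2, 3] — missing [1].
Column 1 contains symbols [0, 2, 3] — missing [1].
The missing symbol must appear in both missing sets; intersection = [1].
Therefore the hidden value is 1.

Missing value = 1.


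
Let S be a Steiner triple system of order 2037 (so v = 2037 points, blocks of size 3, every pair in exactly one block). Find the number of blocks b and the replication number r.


An STS(v) is a 2-(v, 3, 1) BIBD: block size k = 3, λ = 1.
Replication: r(k − 1) = λ(v − 1) ⇒ r·2 = 2037 − 1 = 2036 ⇒ r = 1018.
Block count: b = v(v − 1)/6 = 2037·2036/6 = 4147332/6 = 691222.

r = 1018, b = 691222.


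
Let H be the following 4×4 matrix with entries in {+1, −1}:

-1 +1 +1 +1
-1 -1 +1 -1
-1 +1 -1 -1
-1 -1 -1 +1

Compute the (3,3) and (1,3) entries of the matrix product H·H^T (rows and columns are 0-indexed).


Row 1 of H: [-1, -1, 1, -1].
Row 3 of H: [-1, -1, -1, 1].
(H·H^T)[3][3] = Σ_j H[3][j]·H[3][j] = (-1)² + (-1)² + (-1)² + (1)² = 1 + 1 + 1 + 1 = 4.
(H·H^T)[1][3] = Σ_j H[1][j]·H[3][j] = (-1)·(-1) + (-1)·(-1) + (1)·(-1) + (-1)·(1) = 1 + 1 + -1 + -1 = 0.
So rows 1 and 3 are orthogonal; the diagonal entry equals n = 4.

(3,3) entry = 4; (1,3) entry = 0.


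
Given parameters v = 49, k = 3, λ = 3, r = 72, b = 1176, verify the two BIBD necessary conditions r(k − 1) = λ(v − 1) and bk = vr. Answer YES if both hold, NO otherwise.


Condition (i): r(k − 1) = 72·2 = 144; λ(v − 1) = 3·48 = 144. Match? YES.
Condition (ii): bk = 1176·3 = 3528; vr = 49·72 = 3528. Match? YES.
Both conditions hold? YES.

YES


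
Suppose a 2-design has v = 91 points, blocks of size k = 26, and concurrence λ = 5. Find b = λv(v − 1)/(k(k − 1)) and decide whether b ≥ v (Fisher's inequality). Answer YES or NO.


r = λ(v − 1)/(k − 1) = 5·90/25 = 18.
b = vr/k = 91·18/26 = 63.
Fisher's inequality: b ≥ v ⇔ 63 ≥ 91? NO.

NO


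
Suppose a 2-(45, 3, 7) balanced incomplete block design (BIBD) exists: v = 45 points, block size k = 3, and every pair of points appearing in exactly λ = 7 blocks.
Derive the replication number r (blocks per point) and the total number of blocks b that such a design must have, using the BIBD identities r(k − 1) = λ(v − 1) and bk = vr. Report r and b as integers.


Any 2-(v, k, λ) BIBD satisfies two necessary conditions:
  (i)  Each point sits in r blocks, and counting incidences through any fixed point gives r(k − 1) = λ(v − 1), so r = λ(v − 1)/(k − 1).
  (ii) Total incidences bk = vr, so b = vr/k.
Step 1: r = λ(v − 1)/(k − 1) = 7·(45 − 1)/(3 − 1) = 7·44/2 = 308/2 = 154.
Step 2: b = vr/k = 45·154/3 = 6930/3 = 2310.
Check integrality: r = 154 ∈ Z ✓, b = 2310 ∈ Z ✓.
(These identities are necessary conditions: they determine r and b for any design with these parameters, but do not by themselves prove that one exists.)

r = 154, b = 2310.


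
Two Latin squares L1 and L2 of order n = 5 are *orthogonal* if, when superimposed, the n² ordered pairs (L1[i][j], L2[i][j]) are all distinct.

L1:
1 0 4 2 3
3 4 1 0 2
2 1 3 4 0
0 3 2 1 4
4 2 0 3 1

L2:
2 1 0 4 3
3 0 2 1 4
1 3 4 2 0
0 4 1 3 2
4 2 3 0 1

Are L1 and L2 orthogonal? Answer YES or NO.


Form the n² = 25 superimposed pairs (L1[i][j], L2[i][j]), row by row (rows and columns indexed from 0):
row 0: (1,2) (0,1) (4,0) (2,4) (3,3)
row 1: (3,3) (4,0) (1,2) (0,1) (2,4)
row 2: (2,1) (1,3) (3,4) (4,2) (0,0)
row 3: (0,0) (3,4) (2,1) (1,3) (4,2)
row 4: (4,4) (2,2) (0,3) (3,0) (1,1)
Orthogonality requires all 25 pairs distinct.
But the pair (3,3) repeats: cell (0,4) has L1 = 3, L2 = 3, and cell (1,0) has L1 = 3, L2 = 3.
A repeated pair means some other pair never occurs (only 15 distinct pairs out of 25), so the squares are not orthogonal.
Conclusion: NO.

NO


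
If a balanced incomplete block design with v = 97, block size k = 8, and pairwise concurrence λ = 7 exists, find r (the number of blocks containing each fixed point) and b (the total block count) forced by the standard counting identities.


Any 2-(v, k, λ) BIBD satisfies two necessary conditions:
  (i)  Each point sits in r blocks, and counting incidences through any fixed point gives r(k − 1) = λ(v − 1), so r = λ(v − 1)/(k − 1).
  (ii) Total incidences bk = vr, so b = vr/k.
Step 1: r = λ(v − 1)/(k − 1) = 7·(97 − 1)/(8 − 1) = 7·96/7 = 672/7 = 96.
Step 2: b = vr/k = 97·96/8 = 9312/8 = 1164.
Check integrality: r = 96 ∈ Z ✓, b = 1164 ∈ Z ✓.
(These identities are necessary conditions: they determine r and b for any design with these parameters, but do not by themselves prove that one exists.)

r = 96, b = 1164.


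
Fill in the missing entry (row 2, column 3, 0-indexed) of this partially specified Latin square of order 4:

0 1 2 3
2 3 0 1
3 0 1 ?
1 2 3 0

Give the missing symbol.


Row 2 contains symbols [0, 1, 3] — missing [2].
Column 3 contains symbols [0, 1, 3] — missing [2].
The missing symbol must appear in both missing sets; intersection = [2].
Therefore the hidden value is 2.

Missing value = 2.


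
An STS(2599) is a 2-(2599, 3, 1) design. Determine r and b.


An STS(v) is a 2-(v, 3, 1) BIBD: block size k = 3, λ = 1.
Replication: r(k − 1) = λ(v − 1) ⇒ r·2 = 2599 − 1 = 2598 ⇒ r = 1299.
Block count: b = v(v − 1)/6 = 2599·2598/6 = 6752202/6 = 1125367.
(Check via bk = vr: 1125367·3 = 3376101 = 2599·1299 = 3376101 ✓.)

r = 1299, b = 1125367.


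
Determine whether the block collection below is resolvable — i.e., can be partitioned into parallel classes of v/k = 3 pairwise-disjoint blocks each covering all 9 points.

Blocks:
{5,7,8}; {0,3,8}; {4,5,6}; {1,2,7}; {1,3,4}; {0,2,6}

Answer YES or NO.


v = 9, block size k = 3, number of blocks = 6.
For resolvability, blocks must partition into parallel classes of size v/k = 3.
Total blocks must therefore be a multiple of 3: 6 = 3·2 + 0 ⇒ divisible ✓.
Greedy packing gives 2 candidate class(es). Each should be a full parallel class (size 3, covers all 9 points).
  Class 1 (3 blocks): {5,7,8}; {1,3,4}; {0,2,6}. Points covered: [0, 1, 2, 3, 4, 5, 6, 7, 8].
  Class 2 (3 blocks): {0,3,8}; {4,5,6}; {1,2,7}. Points covered: [0, 1, 2, 3, 4, 5, 6, 7, 8].
All classes full (size 3)? YES. All classes cover every point? YES.
Resolvable? YES.

YES


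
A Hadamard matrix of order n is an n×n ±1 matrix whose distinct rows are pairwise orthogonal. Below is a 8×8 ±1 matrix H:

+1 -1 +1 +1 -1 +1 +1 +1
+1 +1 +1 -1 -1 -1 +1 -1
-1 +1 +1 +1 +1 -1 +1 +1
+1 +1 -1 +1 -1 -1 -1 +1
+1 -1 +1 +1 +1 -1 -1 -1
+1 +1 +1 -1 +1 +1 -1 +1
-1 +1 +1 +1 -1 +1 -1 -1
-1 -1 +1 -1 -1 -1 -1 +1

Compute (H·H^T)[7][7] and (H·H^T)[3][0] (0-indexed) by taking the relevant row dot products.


Row 0 of H: [1, -1, 1, 1, -1, 1, 1, 1].
Row 3 of H: [1, 1, -1, 1, -1, -1, -1, 1].
Row 7 of H: [-1, -1, 1, -1, -1, -1, -1, 1].
(H·H^T)[7][7] = Σ_j H[7][j]·H[7][j] = (-1)² + (-1)² + (1)² + (-1)² + (-1)² + (-1)² + (-1)² + (1)² = 1 + 1 + 1 + 1 + 1 + 1 + 1 + 1 = 8.
(H·H^T)[3][0] = Σ_j H[3][j]·H[0][j] = (1)·(1) + (1)·(-1) + (-1)·(1) + (1)·(1) + (-1)·(-1) + (-1)·(1) + (-1)·(1) + (1)·(1) = 1 + -1 + -1 + 1 + 1 + -1 + -1 + 1 = 0.
So rows 3 and 0 are orthogonal; the diagonal entry equals n = 8.

(7,7) entry = 8; (3,0) entry = 0.


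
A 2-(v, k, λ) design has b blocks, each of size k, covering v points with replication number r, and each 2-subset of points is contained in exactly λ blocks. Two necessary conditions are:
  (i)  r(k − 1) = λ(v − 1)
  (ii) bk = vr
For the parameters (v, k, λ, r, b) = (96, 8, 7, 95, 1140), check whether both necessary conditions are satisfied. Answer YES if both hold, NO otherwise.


Condition (i): r(k − 1) = 95·7 = 665; λ(v − 1) = 7·95 = 665. Match? YES.
Condition (ii): bk = 1140·8 = 9120; vr = 96·95 = 9120. Match? YES.
Both conditions hold? YES.

YES


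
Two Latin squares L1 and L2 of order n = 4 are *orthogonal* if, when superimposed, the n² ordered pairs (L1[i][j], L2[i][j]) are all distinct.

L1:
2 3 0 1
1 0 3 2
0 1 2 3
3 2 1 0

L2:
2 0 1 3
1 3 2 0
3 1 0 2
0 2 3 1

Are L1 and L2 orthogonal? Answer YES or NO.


Form the n² = 16 superimposed pairs (L1[i][j], L2[i][j]), row by row (rows and columns indexed from 0):
row 0: (2,2) (3,0) (0,1) (1,3)
row 1: (1,1) (0,3) (3,2) (2,0)
row 2: (0,3) (1,1) (2,0) (3,2)
row 3: (3,0) (2,2) (1,3) (0,1)
Orthogonality requires all 16 pairs distinct.
But the pair (0,3) repeats: cell (1,1) has L1 = 0, L2 = 3, and cell (2,0) has L1 = 0, L2 = 3.
A repeated pair means some other pair never occurs (only 8 distinct pairs out of 16), so the squares are not orthogonal.
Conclusion: NO.

NO


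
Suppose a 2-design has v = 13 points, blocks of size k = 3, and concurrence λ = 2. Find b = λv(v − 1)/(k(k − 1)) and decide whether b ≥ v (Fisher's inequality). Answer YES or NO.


r = λ(v − 1)/(k − 1) = 2·12/2 = 12.
b = vr/k = 13·12/3 = 52.
Fisher's inequality: b ≥ v ⇔ 52 ≥ 13? YES.

YES


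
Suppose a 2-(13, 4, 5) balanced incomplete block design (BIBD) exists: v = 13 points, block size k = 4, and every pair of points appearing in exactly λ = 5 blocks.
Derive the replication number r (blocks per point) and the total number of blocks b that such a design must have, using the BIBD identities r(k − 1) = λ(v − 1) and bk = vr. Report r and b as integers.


Any 2-(v, k, λ) BIBD satisfies two necessary conditions:
  (i)  Each point sits in r blocks, and counting incidences through any fixed point gives r(k − 1) = λ(v − 1), so r = λ(v − 1)/(k − 1).
  (ii) Total incidences bk = vr, so b = vr/k.
Step 1: r = λ(v − 1)/(k − 1) = 5·(13 − 1)/(4 − 1) = 5·12/3 = 60/3 = 20.
Step 2: b = vr/k = 13·20/4 = 260/4 = 65.
Check integrality: r = 20 ∈ Z ✓, b = 65 ∈ Z ✓.
(These identities are necessary conditions: they determine r and b for any design with these parameters, but do not by themselves prove that one exists.)

r = 20, b = 65.


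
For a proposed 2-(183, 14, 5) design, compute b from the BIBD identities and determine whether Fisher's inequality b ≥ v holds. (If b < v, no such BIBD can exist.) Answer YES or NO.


r = λ(v − 1)/(k − 1) = 5·182/13 = 70.
b = vr/k = 183·70/14 = 915.
Fisher's inequality: b ≥ v ⇔ 915 ≥ 183? YES.

YES


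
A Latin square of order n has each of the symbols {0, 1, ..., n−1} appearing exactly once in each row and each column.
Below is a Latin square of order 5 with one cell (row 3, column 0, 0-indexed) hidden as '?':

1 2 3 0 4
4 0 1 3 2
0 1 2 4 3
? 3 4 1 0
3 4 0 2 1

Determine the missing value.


Row 3 contains symbols [0, 1, 3, 4] — missing [2].
Column 0 contains symbols [0, 1, 3, 4] — missing [2].
The missing symbol must appear in both missing sets; intersection = [2].
Therefore the hidden value is 2.

Missing value = 2.


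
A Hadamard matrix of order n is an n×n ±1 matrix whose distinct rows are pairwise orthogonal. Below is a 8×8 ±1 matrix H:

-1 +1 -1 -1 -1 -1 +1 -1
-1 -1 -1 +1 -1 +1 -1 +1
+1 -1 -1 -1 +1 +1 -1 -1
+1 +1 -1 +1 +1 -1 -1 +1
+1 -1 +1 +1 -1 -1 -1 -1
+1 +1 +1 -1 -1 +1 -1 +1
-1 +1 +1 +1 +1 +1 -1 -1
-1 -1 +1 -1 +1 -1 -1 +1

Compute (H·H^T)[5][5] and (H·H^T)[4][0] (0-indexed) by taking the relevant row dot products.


Row 0 of H: [-1, 1, -1, -1, -1, -1, 1, -1].
Row 4 of H: [1, -1, 1, 1, -1, -1, -1, -1].
Row 5 of H: [1, 1, 1, -1, -1, 1, -1, 1].
(H·H^T)[5][5] = Σ_j H[5][j]·H[5][j] = (1)² + (1)² + (1)² + (-1)² + (-1)² + (1)² + (-1)² + (1)² = 1 + 1 + 1 + 1 + 1 + 1 + 1 + 1 = 8.
(H·H^T)[4][0] = Σ_j H[4][j]·H[0][j] = (1)·(-1) + (-1)·(1) + (1)·(-1) + (1)·(-1) + (-1)·(-1) + (-1)·(-1) + (-1)·(1) + (-1)·(-1) = -1 + -1 + -1 + -1 + 1 + 1 + -1 + 1 = -2.
Rows 4 and 0 are not orthogonal (dot product = -2 ≠ 0), so H is not a Hadamard matrix.

(5,5) entry = 8; (4,0) entry = -2.


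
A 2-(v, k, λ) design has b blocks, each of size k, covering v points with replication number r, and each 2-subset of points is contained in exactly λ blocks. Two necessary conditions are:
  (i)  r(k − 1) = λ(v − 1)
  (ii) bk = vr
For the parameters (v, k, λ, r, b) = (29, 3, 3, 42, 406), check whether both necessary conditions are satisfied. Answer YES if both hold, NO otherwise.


Condition (i): r(k − 1) = 42·2 = 84; λ(v − 1) = 3·28 = 84. Match? YES.
Condition (ii): bk = 406·3 = 1218; vr = 29·42 = 1218. Match? YES.
Both conditions hold? YES.

YES


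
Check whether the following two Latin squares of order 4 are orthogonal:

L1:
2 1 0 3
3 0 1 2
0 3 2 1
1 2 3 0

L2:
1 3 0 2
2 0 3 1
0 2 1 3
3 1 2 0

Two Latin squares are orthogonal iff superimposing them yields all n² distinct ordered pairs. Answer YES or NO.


Form the n² = 16 superimposed pairs (L1[i][j], L2[i][j]), row by row (rows and columns indexed from 0):
row 0: (2,1) (1,3) (0,0) (3,2)
row 1: (3,2) (0,0) (1,3) (2,1)
row 2: (0,0) (3,2) (2,1) (1,3)
row 3: (1,3) (2,1) (3,2) (0,0)
Orthogonality requires all 16 pairs distinct.
But the pair (3,2) repeats: cell (0,3) has L1 = 3, L2 = 2, and cell (1,0) has L1 = 3, L2 = 2.
A repeated pair means some other pair never occurs (only 4 distinct pairs out of 16), so the squares are not orthogonal.
Conclusion: NO.

NO


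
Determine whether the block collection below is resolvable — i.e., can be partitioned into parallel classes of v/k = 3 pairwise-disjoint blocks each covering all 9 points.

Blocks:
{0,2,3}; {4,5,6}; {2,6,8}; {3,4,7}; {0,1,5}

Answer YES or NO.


v = 9, block size k = 3, number of blocks = 5.
For resolvability, blocks must partition into parallel classes of size v/k = 3.
Total blocks must therefore be a multiple of 3: 5 = 3·1 + 2 ⇒ not divisible ✗.
Resolvable? NO.

NO


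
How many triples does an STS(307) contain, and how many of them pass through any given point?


An STS(v) is a 2-(v, 3, 1) BIBD: block size k = 3, λ = 1.
Replication: r(k − 1) = λ(v − 1) ⇒ r·2 = 307 − 1 = 306 ⇒ r = 153.
Block count: b = v(v − 1)/6 = 307·306/6 = 93942/6 = 15657.

r = 153, b = 15657.


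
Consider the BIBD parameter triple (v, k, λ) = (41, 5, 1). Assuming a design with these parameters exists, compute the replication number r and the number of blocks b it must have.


Any 2-(v, k, λ) BIBD satisfies two necessary conditions:
  (i)  Each point sits in r blocks, and counting incidences through any fixed point gives r(k − 1) = λ(v − 1), so r = λ(v − 1)/(k − 1).
  (ii) Total incidences bk = vr, so b = vr/k.
Step 1: r = λ(v − 1)/(k − 1) = 1·(41 − 1)/(5 − 1) = 1·40/4 = 40/4 = 10.
Step 2: b = vr/k = 41·10/5 = 410/5 = 82.
Check integrality: r = 10 ∈ Z ✓, b = 82 ∈ Z ✓.
(These identities are necessary conditions: they determine r and b for any design with these parameters, but do not by themselves prove that one exists.)

r = 10, b = 82.


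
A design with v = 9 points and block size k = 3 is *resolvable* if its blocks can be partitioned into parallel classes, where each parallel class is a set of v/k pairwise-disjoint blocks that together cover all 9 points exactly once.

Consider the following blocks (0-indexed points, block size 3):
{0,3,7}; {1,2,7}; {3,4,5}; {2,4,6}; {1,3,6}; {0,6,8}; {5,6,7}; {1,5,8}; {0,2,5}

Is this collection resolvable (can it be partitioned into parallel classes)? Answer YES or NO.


v = 9, block size k = 3, number of blocks = 9.
For resolvability, blocks must partition into parallel classes of size v/k = 3.
Total blocks must therefore be a multiple of 3: 9 = 3·3 + 0 ⇒ divisible ✓.
Consider block {1,3,6}. The only other block(s) in the collection disjoint from it are {0,2,5} — just 1 block(s). Any parallel class containing {1,3,6} would need 2 other blocks each disjoint from it, so no parallel class of size 3 can contain {1,3,6}.
Since every block must belong to some parallel class in a resolution, the collection cannot be partitioned into parallel classes.
Resolvable? NO.

NO


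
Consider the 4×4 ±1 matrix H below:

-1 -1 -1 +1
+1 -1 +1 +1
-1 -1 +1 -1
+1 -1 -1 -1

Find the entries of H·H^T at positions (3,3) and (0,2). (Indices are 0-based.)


Row 0 of H: [-1, -1, -1, 1].
Row 2 of H: [-1, -1, 1, -1].
Row 3 of H: [1, -1, -1, -1].
(H·H^T)[3][3] = Σ_j H[3][j]·H[3][j] = (1)² + (-1)² + (-1)² + (-1)² = 1 + 1 + 1 + 1 = 4.
(H·H^T)[0][2] = Σ_j H[0][j]·H[2][j] = (-1)·(-1) + (-1)·(-1) + (-1)·(1) + (1)·(-1) = 1 + 1 + -1 + -1 = 0.
So rows 0 and 2 are orthogonal; the diagonal entry equals n = 4.

(3,3) entry = 4; (0,2) entry = 0.


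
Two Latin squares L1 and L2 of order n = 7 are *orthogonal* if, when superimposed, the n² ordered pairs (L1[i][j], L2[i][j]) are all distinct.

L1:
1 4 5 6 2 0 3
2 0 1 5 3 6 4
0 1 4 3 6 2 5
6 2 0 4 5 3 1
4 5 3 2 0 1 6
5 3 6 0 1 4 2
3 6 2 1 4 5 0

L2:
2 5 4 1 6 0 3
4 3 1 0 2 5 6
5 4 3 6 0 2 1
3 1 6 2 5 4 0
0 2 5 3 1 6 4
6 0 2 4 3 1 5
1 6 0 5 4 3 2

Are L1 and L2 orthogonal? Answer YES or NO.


Form the n² = 49 superimposed pairs (L1[i][j], L2[i][j]), row by row (rows and columns indexed from 0):
row 0: (1,2) (4,5) (5,4) (6,1) (2,6) (0,0) (3,3)
row 1: (2,4) (0,3) (1,1) (5,0) (3,2) (6,5) (4,6)
row 2: (0,5) (1,4) (4,3) (3,6) (6,0) (2,2) (5,1)
row 3: (6,3) (2,1) (0,6) (4,2) (5,5) (3,4) (1,0)
row 4: (4,0) (5,2) (3,5) (2,3) (0,1) (1,6) (6,4)
row 5: (5,6) (3,0) (6,2) (0,4) (1,3) (4,1) (2,5)
row 6: (3,1) (6,6) (2,0) (1,5) (4,4) (5,3) (0,2)
Orthogonality requires all 49 pairs distinct.
Check by first coordinate: for each symbol s of L1, list the L2 entries in the n cells where L1 = s; they must all differ.
  L1 = 0: L2 entries (in reading order) 0, 3, 5, 6, 1, 4, 2 — all 7 distinct ✓
  L1 = 1: L2 entries (in reading order) 2, 1, 4, 0, 6, 3, 5 — all 7 distinct ✓
  L1 = 2: L2 entries (in reading order) 6, 4, 2, 1, 3, 5, 0 — all 7 distinct ✓
  L1 = 3: L2 entries (in reading order) 3, 2, 6, 4, 5, 0, 1 — all 7 distinct ✓
  L1 = 4: L2 entries (in reading order) 5, 6, 3, 2, 0, 1, 4 — all 7 distinct ✓
  L1 = 5: L2 entries (in reading order) 4, 0, 1, 5, 2, 6, 3 — all 7 distinct ✓
  L1 = 6: L2 entries (in reading order) 1, 5, 0, 3, 4, 2, 6 — all 7 distinct ✓
Every symbol of L1 meets every symbol of L2 exactly once, so all 49 pairs are distinct (49 of 49).
Conclusion: YES.

YES


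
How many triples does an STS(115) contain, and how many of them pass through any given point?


An STS(v) is a 2-(v, 3, 1) BIBD: block size k = 3, λ = 1.
Replication: r(k − 1) = λ(v − 1) ⇒ r·2 = 115 − 1 = 114 ⇒ r = 57.
Block count: b = v(v − 1)/6 = 115·114/6 = 13110/6 = 2185.

r = 57, b = 2185.


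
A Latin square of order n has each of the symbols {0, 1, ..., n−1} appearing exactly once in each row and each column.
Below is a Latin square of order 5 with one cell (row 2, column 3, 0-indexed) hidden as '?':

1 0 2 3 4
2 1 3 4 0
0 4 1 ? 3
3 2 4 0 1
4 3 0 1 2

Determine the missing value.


Row 2 contains symbols [0, 1, 3, 4] — missing [2].
Column 3 contains symbols [0, 1, 3, 4] — missing [2].
The missing symbol must appear in both missing sets; intersection = [2].
Therefore the hidden value is 2.

Missing value = 2.


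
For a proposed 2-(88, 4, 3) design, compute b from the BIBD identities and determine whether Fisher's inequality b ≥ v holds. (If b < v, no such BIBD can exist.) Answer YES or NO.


b = λv(v − 1)/(k(k − 1)) = 3·88·87/(4·3) = 22968/12 = 1914.
Compare with v = 88: b ≥ v, so Fisher's inequality holds.

YES


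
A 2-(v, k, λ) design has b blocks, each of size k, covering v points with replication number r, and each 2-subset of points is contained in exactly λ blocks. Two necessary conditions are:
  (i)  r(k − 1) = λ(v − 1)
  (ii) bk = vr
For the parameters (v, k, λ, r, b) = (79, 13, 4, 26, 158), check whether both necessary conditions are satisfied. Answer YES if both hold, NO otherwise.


Condition (i): r(k − 1) = 26·12 = 312; λ(v − 1) = 4·78 = 312. Match? YES.
Condition (ii): bk = 158·13 = 2054; vr = 79·26 = 2054. Match? YES.
Both conditions hold? YES.

YES


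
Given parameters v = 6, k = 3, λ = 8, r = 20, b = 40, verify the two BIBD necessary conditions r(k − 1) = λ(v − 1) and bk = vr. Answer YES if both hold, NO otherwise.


Condition (i): r(k − 1) = 20·2 = 40; λ(v − 1) = 8·5 = 40. Match? YES.
Condition (ii): bk = 40·3 = 120; vr = 6·20 = 120. Match? YES.
Both conditions hold? YES.

YES


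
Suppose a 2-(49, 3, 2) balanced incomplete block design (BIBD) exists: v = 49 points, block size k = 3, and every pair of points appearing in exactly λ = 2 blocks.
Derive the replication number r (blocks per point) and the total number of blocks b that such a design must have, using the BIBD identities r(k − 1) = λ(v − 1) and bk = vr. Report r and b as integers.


Any 2-(v, k, λ) BIBD satisfies two necessary conditions:
  (i)  Each point sits in r blocks, and counting incidences through any fixed point gives r(k − 1) = λ(v − 1), so r = λ(v − 1)/(k − 1).
  (ii) Total incidences bk = vr, so b = vr/k.
Step 1: r = λ(v − 1)/(k − 1) = 2·(49 − 1)/(3 − 1) = 2·48/2 = 96/2 = 48.
Step 2: b = vr/k = 49·48/3 = 2352/3 = 784.
Check integrality: r = 48 ∈ Z ✓, b = 784 ∈ Z ✓.
(These identities are necessary conditions: they determine r and b for any design with these parameters, but do not by themselves prove that one exists.)

r = 48, b = 784.


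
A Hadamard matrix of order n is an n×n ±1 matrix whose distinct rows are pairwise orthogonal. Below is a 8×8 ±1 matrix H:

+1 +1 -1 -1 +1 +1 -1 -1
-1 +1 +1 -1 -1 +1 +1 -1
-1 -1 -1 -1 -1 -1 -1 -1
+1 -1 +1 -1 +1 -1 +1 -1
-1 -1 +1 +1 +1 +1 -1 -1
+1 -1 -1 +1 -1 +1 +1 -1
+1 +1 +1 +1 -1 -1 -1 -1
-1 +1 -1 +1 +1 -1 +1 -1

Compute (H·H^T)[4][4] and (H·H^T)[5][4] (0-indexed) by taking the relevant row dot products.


Row 4 of H: [-1, -1, 1, 1, 1, 1, -1, -1].
Row 5 of H: [1, -1, -1, 1, -1, 1, 1, -1].
(H·H^T)[4][4] = Σ_j H[4][j]·H[4][j] = (-1)² + (-1)² + (1)² + (1)² + (1)² + (1)² + (-1)² + (-1)² = 1 + 1 + 1 + 1 + 1 + 1 + 1 + 1 = 8.
(H·H^T)[5][4] = Σ_j H[5][j]·H[4][j] = (1)·(-1) + (-1)·(-1) + (-1)·(1) + (1)·(1) + (-1)·(1) + (1)·(1) + (1)·(-1) + (-1)·(-1) = -1 + 1 + -1 + 1 + -1 + 1 + -1 + 1 = 0.
So rows 5 and 4 are orthogonal; the diagonal entry equals n = 8.

(4,4) entry = 8; (5,4) entry = 0.


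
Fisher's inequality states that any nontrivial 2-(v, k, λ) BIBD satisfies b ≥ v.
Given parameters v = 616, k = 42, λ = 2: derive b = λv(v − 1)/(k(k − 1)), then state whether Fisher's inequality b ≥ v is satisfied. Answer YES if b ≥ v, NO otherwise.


b = λv(v − 1)/(k(k − 1)) = 2·616·615/(42·41) = 757680/1722 = 440.
Compare with v = 616: b < v, so Fisher's inequality fails.

NO


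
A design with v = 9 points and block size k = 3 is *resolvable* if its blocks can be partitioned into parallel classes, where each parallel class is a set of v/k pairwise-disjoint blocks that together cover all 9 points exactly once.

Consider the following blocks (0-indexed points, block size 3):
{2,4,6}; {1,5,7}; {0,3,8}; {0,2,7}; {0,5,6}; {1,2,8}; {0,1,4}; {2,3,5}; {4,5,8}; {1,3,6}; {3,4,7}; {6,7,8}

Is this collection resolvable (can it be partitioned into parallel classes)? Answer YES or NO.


v = 9, block size k = 3, number of blocks = 12.
For resolvability, blocks must partition into parallel classes of size v/k = 3.
Total blocks must therefore be a multiple of 3: 12 = 3·4 + 0 ⇒ divisible ✓.
Greedy packing gives 4 candidate class(es). Each should be a full parallel class (size 3, covers all 9 points).
  Class 1 (3 blocks): {2,4,6}; {1,5,7}; {0,3,8}. Points covered: [0, 1, 2, 3, 4, 5, 6, 7, 8].
  Class 2 (3 blocks): {0,2,7}; {4,5,8}; {1,3,6}. Points covered: [0, 1, 2, 3, 4, 5, 6, 7, 8].
  Class 3 (3 blocks): {0,5,6}; {1,2,8}; {3,4,7}. Points covered: [0, 1, 2, 3, 4, 5, 6, 7, 8].
  Class 4 (3 blocks): {0,1,4}; {2,3,5}; {6,7,8}. Points covered: [0, 1, 2, 3, 4, 5, 6, 7, 8].
All classes full (size 3)? YES. All classes cover every point? YES.
Resolvable? YES.

YES


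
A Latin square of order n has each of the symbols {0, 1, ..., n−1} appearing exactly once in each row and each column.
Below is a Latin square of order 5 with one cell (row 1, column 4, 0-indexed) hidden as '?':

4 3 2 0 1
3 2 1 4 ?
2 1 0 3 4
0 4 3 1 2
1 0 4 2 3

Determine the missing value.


Row 1 contains symbols [1, 2, 3, 4] — missing [0].
Column 4 contains symbols [1, 2, 3, 4] — missing [0].
The missing symbol must appear in both missing sets; intersection = [0].
Therefore the hidden value is 0.

Missing value = 0.


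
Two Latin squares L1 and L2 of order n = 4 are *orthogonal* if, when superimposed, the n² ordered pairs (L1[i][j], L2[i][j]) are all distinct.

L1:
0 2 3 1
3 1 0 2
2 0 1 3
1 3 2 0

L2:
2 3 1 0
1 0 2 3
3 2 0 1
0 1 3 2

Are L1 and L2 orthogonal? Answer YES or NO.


Form the n² = 16 superimposed pairs (L1[i][j], L2[i][j]), row by row (rows and columns indexed from 0):
row 0: (0,2) (2,3) (3,1) (1,0)
row 1: (3,1) (1,0) (0,2) (2,3)
row 2: (2,3) (0,2) (1,0) (3,1)
row 3: (1,0) (3,1) (2,3) (0,2)
Orthogonality requires all 16 pairs distinct.
But the pair (3,1) repeats: cell (0,2) has L1 = 3, L2 = 1, and cell (1,0) has L1 = 3, L2 = 1.
A repeated pair means some other pair never occurs (only 4 distinct pairs out of 16), so the squares are not orthogonal.
Conclusion: NO.

NO


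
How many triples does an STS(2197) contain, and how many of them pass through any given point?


An STS(v) is a 2-(v, 3, 1) BIBD: block size k = 3, λ = 1.
Replication: r(k − 1) = λ(v − 1) ⇒ r·2 = 2197 − 1 = 2196 ⇒ r = 1098.
Block count: b = v(v − 1)/6 = 2197·2196/6 = 4824612/6 = 804102.
(Check via bk = vr: 804102·3 = 2412306 = 2197·1098 = 2412306 ✓.)

r = 1098, b = 804102.


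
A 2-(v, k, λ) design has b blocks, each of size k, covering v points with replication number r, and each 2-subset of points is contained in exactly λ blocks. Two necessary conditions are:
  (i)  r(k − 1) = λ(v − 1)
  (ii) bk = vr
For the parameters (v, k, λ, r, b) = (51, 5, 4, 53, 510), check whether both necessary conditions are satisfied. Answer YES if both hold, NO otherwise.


Condition (i): r(k − 1) = 53·4 = 212; λ(v − 1) = 4·50 = 200. Match? NO.
Condition (ii): bk = 510·5 = 2550; vr = 51·53 = 2703. Match? NO.
Both conditions hold? NO.

NO


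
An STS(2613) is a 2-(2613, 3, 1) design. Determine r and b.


An STS(v) is a 2-(v, 3, 1) BIBD: block size k = 3, λ = 1.
Replication: r(k − 1) = λ(v − 1) ⇒ r·2 = 2613 − 1 = 2612 ⇒ r = 1306.
Block count: bk = vr ⇒ b·3 = 2613·1306 = 3412578 ⇒ b = 1137526.

r = 1306, b = 1137526.


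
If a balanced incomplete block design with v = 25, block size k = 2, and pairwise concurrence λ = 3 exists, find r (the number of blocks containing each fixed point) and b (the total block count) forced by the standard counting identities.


Any 2-(v, k, λ) BIBD satisfies two necessary conditions:
  (i)  Each point sits in r blocks, and counting incidences through any fixed point gives r(k − 1) = λ(v − 1), so r = λ(v − 1)/(k − 1).
  (ii) Total incidences bk = vr, so b = vr/k.
Step 1: r = λ(v − 1)/(k − 1) = 3·(25 − 1)/(2 − 1) = 3·24/1 = 72/1 = 72.
Step 2: b = vr/k = 25·72/2 = 1800/2 = 900.
Check integrality: r = 72 ∈ Z ✓, b = 900 ∈ Z ✓.
(These identities are necessary conditions: they determine r and b for any design with these parameters, but do not by themselves prove that one exists.)

r = 72, b = 900.


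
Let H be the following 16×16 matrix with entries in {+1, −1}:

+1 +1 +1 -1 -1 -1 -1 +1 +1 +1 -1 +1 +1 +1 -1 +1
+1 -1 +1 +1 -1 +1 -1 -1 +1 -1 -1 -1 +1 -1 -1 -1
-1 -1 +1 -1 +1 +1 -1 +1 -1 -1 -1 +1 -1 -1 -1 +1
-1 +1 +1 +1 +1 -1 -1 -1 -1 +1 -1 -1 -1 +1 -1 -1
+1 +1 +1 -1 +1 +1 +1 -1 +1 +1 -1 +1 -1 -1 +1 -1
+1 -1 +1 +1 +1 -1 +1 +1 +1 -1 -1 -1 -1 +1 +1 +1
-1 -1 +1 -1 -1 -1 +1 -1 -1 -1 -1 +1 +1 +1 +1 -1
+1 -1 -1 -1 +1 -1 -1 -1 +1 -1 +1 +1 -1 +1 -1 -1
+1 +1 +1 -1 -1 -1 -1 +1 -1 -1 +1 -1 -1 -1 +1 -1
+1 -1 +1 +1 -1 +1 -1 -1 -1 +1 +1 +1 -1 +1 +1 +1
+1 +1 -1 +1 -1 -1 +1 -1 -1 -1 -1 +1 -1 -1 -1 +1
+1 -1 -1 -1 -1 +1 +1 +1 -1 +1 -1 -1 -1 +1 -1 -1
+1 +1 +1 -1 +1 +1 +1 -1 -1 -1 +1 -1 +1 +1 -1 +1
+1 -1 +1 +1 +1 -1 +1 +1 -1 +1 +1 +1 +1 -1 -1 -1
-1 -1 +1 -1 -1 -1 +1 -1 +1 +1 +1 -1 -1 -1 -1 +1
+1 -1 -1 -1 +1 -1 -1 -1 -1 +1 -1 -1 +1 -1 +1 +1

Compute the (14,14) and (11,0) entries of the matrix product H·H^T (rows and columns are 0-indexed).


Row 0 of H: [1, 1, 1, -1, -1, -1, -1, 1, 1, 1, -1, 1, 1, 1, -1, 1].
Row 11 of H: [1, -1, -1, -1, -1, 1, 1, 1, -1, 1, -1, -1, -1, 1, -1, -1].
Row 14 of H: [-1, -1, 1, -1, -1, -1, 1, -1, 1, 1, 1, -1, -1, -1, -1, 1].
(H·H^T)[14][14] = Σ_j H[14][j]·H[14][j] = (-1)² + (-1)² + (1)² + (-1)² + (-1)² + (-1)² + (1)² + (-1)² + (1)² + (1)² + (1)² + (-1)² + (-1)² + (-1)² + (-1)² + (1)² = 1 + 1 + 1 + 1 + 1 + 1 + 1 + 1 + 1 + 1 + 1 + 1 + 1 + 1 + 1 + 1 = 16.
(H·H^T)[11][0] = Σ_j H[11][j]·H[0][j] = (1)·(1) + (-1)·(1) + (-1)·(1) + (-1)·(-1) + (-1)·(-1) + (1)·(-1) + (1)·(-1) + (1)·(1) + (-1)·(1) + (1)·(1) + (-1)·(-1) + (-1)·(1) + (-1)·(1) + (1)·(1) + (-1)·(-1) + (-1)·(1) = 1 + -1 + -1 + 1 + 1 + -1 + -1 + 1 + -1 + 1 + 1 + -1 + -1 + 1 + 1 + -1 = 0.
So rows 11 and 0 are orthogonal; the diagonal entry equals n = 16.

(14,14) entry = 16; (11,0) entry = 0.


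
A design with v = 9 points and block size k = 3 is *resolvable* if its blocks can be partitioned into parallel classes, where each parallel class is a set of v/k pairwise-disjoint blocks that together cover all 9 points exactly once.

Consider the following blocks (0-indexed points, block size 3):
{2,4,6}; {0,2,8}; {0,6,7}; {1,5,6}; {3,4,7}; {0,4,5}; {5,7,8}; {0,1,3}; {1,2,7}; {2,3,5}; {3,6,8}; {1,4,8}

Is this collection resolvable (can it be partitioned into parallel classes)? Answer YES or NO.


v = 9, block size k = 3, number of blocks = 12.
For resolvability, blocks must partition into parallel classes of size v/k = 3.
Total blocks must therefore be a multiple of 3: 12 = 3·4 + 0 ⇒ divisible ✓.
Greedy packing gives 4 candidate class(es). Each should be a full parallel class (size 3, covers all 9 points).
  Class 1 (3 blocks): {2,4,6}; {5,7,8}; {0,1,3}. Points covered: [0, 1, 2, 3, 4, 5, 6, 7, 8].
  Class 2 (3 blocks): {0,2,8}; {1,5,6}; {3,4,7}. Points covered: [0, 1, 2, 3, 4, 5, 6, 7, 8].
  Class 3 (3 blocks): {0,6,7}; {2,3,5}; {1,4,8}. Points covered: [0, 1, 2, 3, 4, 5, 6, 7, 8].
  Class 4 (3 blocks): {0,4,5}; {1,2,7}; {3,6,8}. Points covered: [0, 1, 2, 3, 4, 5, 6, 7, 8].
All classes full (size 3)? YES. All classes cover every point? YES.
Resolvable? YES.

YES


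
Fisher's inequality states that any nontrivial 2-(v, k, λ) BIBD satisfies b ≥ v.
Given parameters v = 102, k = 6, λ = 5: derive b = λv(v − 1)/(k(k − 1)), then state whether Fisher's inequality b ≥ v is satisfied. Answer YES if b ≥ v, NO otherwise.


r = λ(v − 1)/(k − 1) = 5·101/5 = 101.
b = vr/k = 102·101/6 = 1717.
Fisher's inequality: b ≥ v ⇔ 1717 ≥ 102? YES.

YES


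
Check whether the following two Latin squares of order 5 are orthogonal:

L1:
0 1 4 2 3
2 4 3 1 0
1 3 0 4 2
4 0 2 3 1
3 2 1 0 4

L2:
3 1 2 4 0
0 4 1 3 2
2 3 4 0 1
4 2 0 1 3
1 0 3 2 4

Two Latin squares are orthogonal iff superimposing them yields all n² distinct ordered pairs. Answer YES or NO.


Form the n² = 25 superimposed pairs (L1[i][j], L2[i][j]), row by row (rows and columns indexed from 0):
row 0: (0,3) (1,1) (4,2) (2,4) (3,0)
row 1: (2,0) (4,4) (3,1) (1,3) (0,2)
row 2: (1,2) (3,3) (0,4) (4,0) (2,1)
row 3: (4,4) (0,2) (2,0) (3,1) (1,3)
row 4: (3,1) (2,0) (1,3) (0,2) (4,4)
Orthogonality requires all 25 pairs distinct.
But the pair (4,4) repeats: cell (1,1) has L1 = 4, L2 = 4, and cell (3,0) has L1 = 4, L2 = 4.
A repeated pair means some other pair never occurs (only 15 distinct pairs out of 25), so the squares are not orthogonal.
Conclusion: NO.

NO


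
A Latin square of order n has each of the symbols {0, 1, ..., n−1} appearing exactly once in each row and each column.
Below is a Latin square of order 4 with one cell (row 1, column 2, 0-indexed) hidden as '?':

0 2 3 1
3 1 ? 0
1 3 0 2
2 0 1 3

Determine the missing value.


Row 1 contains symbols [0, 1, 3] — missing [2].
Column 2 contains symbols [0, 1, 3] — missing [2].
The missing symbol must appear in both missing sets; intersection = [2].
Therefore the hidden value is 2.

Missing value = 2.


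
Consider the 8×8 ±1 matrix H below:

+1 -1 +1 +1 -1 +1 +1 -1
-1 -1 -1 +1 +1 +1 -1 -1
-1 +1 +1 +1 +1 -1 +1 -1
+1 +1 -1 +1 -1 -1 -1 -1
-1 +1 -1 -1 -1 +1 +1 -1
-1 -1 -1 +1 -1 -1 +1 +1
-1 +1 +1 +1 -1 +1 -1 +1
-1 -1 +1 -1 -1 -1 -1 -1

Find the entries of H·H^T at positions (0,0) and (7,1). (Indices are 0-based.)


Row 0 of H: [1, -1, 1, 1, -1, 1, 1, -1].
Row 1 of H: [-1, -1, -1, 1, 1, 1, -1, -1].
Row 7 of H: [-1, -1, 1, -1, -1, -1, -1, -1].
(H·H^T)[0][0] = Σ_j H[0][j]·H[0][j] = (1)² + (-1)² + (1)² + (1)² + (-1)² + (1)² + (1)² + (-1)² = 1 + 1 + 1 + 1 + 1 + 1 + 1 + 1 = 8.
(H·H^T)[7][1] = Σ_j H[7][j]·H[1][j] = (-1)·(-1) + (-1)·(-1) + (1)·(-1) + (-1)·(1) + (-1)·(1) + (-1)·(1) + (-1)·(-1) + (-1)·(-1) = 1 + 1 + -1 + -1 + -1 + -1 + 1 + 1 = 0.
So rows 7 and 1 are orthogonal; the diagonal entry equals n = 8.

(0,0) entry = 8; (7,1) entry = 0.


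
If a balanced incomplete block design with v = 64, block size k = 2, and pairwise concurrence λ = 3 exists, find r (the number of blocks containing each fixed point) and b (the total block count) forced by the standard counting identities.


Any 2-(v, k, λ) BIBD satisfies two necessary conditions:
  (i)  Each point sits in r blocks, and counting incidences through any fixed point gives r(k − 1) = λ(v − 1), so r = λ(v − 1)/(k − 1).
  (ii) Total incidences bk = vr, so b = vr/k.
Step 1: r = λ(v − 1)/(k − 1) = 3·(64 − 1)/(2 − 1) = 3·63/1 = 189/1 = 189.
Step 2: b = vr/k = 64·189/2 = 12096/2 = 6048.
Check integrality: r = 189 ∈ Z ✓, b = 6048 ∈ Z ✓.
(These identities are necessary conditions: they determine r and b for any design with these parameters, but do not by themselves prove that one exists.)

r = 189, b = 6048.


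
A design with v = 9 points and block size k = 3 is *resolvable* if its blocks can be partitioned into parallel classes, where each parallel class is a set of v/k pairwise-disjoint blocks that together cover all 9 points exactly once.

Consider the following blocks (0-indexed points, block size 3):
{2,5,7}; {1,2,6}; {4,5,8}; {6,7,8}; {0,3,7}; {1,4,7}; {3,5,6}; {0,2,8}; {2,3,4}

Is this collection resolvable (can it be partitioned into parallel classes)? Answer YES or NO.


v = 9, block size k = 3, number of blocks = 9.
For resolvability, blocks must partition into parallel classes of size v/k = 3.
Total blocks must therefore be a multiple of 3: 9 = 3·3 + 0 ⇒ divisible ✓.
Consider block {2,5,7}. It intersects every other block in the collection, so no parallel class of size 3 can contain it.
Since every block must belong to some parallel class in a resolution, the collection cannot be partitioned into parallel classes.
Resolvable? NO.

NO
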